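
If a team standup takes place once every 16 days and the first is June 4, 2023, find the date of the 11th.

The 11th occurrence is 10 intervals after the first: 10 × 16 = 160 days after June 4, 2023.
June has 30 days — 26 days to the end of June leaves 134.
July has 31 days (103 left).
August has 31 days (72 left).
September has 30 days (42 left).
October has 31 days (11 left).
11 days into November → November 11, 2023.

November 11, 2023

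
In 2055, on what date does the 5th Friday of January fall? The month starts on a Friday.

January 29, 2055

January 2055 begins on a Friday, so the first Friday is January 1.
The 5th Friday is 4 weeks later: 1 + 28 = 29.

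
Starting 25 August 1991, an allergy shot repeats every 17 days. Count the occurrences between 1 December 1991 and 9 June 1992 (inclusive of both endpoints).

Occurrences land 17·i days after 25 August 1991 for i = 0, 1, 2, …
1 December 1991 is 98 days after the start; 98 ÷ 17 = 5 remainder 13; since the remainder is 13, round up to i = 6. First occurrence in the window: #7 on 5 December 1991 (6×17 = 102 days in).
9 June 1992 is 289 days after the start; 289 ÷ 17 = 17 remainder 0. Last occurrence in the window: #18 on 9 June 1992.
Occurrences #7 through #18: 12 in total.

12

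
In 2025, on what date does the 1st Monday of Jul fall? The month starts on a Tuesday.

Jul 2025 begins on a Tuesday, so the first Monday is Jul 7 (6 days later).

Jul 7, 2025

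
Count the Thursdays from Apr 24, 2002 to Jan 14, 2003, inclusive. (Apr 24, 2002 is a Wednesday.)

Apr 24, 2002 is a Wednesday; the first Thursday on or after it is Apr 25, 2002 (1 day later).
From Apr 25, 2002 to Jan 14, 2003: 5 + 31 + 30 + 31 + 31 + 30 + 31 + 30 + 31 + 14 = 264 days (rest of Apr, May, Jun, Jul, Aug, Sep, Oct, Nov, Dec, Jan).
264 ÷ 7 = 37 full weeks with remainder 5, so 37 more Thursdays after the first → 38.

38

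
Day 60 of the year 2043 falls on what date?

2043-03-01

January has 31 days (60 − 31 = 29 remain).
February has 28 days (29 − 28 = 1 remain).
1 into March → March 1.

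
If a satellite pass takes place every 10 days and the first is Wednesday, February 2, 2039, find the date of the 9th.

The 9th occurrence is 8 intervals after the first: 8 × 10 = 80 days after February 2, 2039.
February has 28 days — 26 days to the end of February leaves 54.
March has 31 days (23 left).
23 days into April → April 23, 2039.

April 23, 2039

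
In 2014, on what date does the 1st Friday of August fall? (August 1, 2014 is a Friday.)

2014-08-01

August 2014 begins on a Friday, so the first Friday is August 1.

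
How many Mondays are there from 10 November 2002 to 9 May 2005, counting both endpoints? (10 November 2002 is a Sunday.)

10 November 2002 is a Sunday; the first Monday on or after it is 11 November 2002 (1 day later).
From 11 November 2002 to 9 May 2005: 50 + 365 + 366 + 129 = 910 days (rest of 2002, 2003, 2004, to 9 May 2005 in 2005).
910 ÷ 7 = 130 full weeks with remainder 0, so 130 more Mondays after the first → 131.

131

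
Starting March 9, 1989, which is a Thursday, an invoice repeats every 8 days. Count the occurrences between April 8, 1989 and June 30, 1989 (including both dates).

11

Occurrences land 8·i days after March 9, 1989 for i = 0, 1, 2, …
April 8, 1989 is 30 days after the start; 30 ÷ 8 = 3 remainder 6; since the remainder is 6, round up to i = 4. First occurrence in the window: #5 on April 10, 1989 (4×8 = 32 days in).
June 30, 1989 is 113 days after the start; 113 ÷ 8 = 14 remainder 1. Last occurrence in the window: #15 on June 29, 1989.
Occurrences #5 through #15: 11 in total.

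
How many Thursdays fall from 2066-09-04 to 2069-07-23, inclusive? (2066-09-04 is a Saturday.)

150

2066-09-04 is a Saturday; the first Thursday on or after it is 2066-09-09 (5 days later).
From 2066-09-09 to 2069-07-23: 113 + 365 + 366 + 204 = 1048 days (rest of 2066, 2067, 2068, to 2069-07-23 in 2069).
1048 ÷ 7 = 149 full weeks with remainder 5, so 149 more Thursdays after the first → 150.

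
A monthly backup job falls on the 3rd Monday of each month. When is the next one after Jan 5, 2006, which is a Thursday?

Jan 2006 starts on a Sunday; its first Monday is the 2nd, so the 3rd Monday is the 16th — Jan 16, 2006.
Jan 16, 2006 is after Jan 5, 2006, so that is the next one.

Jan 16, 2006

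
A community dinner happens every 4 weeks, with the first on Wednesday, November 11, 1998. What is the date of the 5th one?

The 5th occurrence is 4 intervals after the first: 4 × 28 = 112 days after November 11, 1998.
November has 30 days — 19 days to the end of November leaves 93.
December has 31 days (62 left).
January has 31 days (31 left).
February has 28 days (3 left).
3 days into March → March 3, 1999.

March 3, 1999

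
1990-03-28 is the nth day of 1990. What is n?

87

Days in months before March: 31 + 28 = 59.
Plus 28 days into March → day 87.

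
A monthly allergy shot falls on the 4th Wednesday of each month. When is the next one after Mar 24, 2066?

Mar 2066 starts on a Monday; its first Wednesday is the 3rd, so the 4th Wednesday is the 24th — Mar 24, 2066.
That is not after Mar 24, 2066, so look at Apr 2066.
Apr 2066 starts on a Thursday; its first Wednesday is the 7th, so the 4th Wednesday is the 28th — Apr 28, 2066.

Apr 28, 2066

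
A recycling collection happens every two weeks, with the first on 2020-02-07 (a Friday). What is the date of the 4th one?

The 4th occurrence is 3 intervals after the first: 3 × 14 = 42 days after 2020-02-07.
February has 29 days — 22 days to the end of February leaves 20.
20 days into March → 2020-03-20.

2020-03-20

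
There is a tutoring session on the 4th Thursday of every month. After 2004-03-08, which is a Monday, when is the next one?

2004-03-25

March 2004 starts on a Monday; its first Thursday is the 4th, so the 4th Thursday is the 25th — 2004-03-25.
2004-03-25 is after 2004-03-08, so that is the next one.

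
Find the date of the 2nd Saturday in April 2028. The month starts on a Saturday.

April 2028 begins on a Saturday, so the first Saturday is April 1.
The 2nd Saturday is 1 weeks later: 1 + 7 = 8.

April 8, 2028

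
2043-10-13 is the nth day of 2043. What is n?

286

Days in months before October: 31 + 28 + 31 + 30 + 31 + 30 + 31 + 31 + 30 = 273.
Plus 13 days into October → day 286.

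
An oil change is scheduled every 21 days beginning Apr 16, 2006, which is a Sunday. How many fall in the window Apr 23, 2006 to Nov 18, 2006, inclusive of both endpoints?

10

Occurrences land 21·i days after Apr 16, 2006 for i = 0, 1, 2, …
Apr 23, 2006 is 7 days after the start; 7 ÷ 21 = 0 remainder 7; since the remainder is 7, round up to i = 1. First occurrence in the window: #2 on May 7, 2006 (1×21 = 21 days in).
Nov 18, 2006 is 216 days after the start; 216 ÷ 21 = 10 remainder 6. Last occurrence in the window: #11 on Nov 12, 2006.
Occurrences #2 through #11: 10 in total.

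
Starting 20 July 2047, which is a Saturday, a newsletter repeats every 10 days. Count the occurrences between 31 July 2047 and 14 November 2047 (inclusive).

Occurrences land 10·i days after 20 July 2047 for i = 0, 1, 2, …
31 July 2047 is 11 days after the start; 11 ÷ 10 = 1 remainder 1; since the remainder is 1, round up to i = 2. First occurrence in the window: #3 on 9 August 2047 (2×10 = 20 days in).
14 November 2047 is 117 days after the start; 117 ÷ 10 = 11 remainder 7. Last occurrence in the window: #12 on 7 November 2047.
Occurrences #3 through #12: 10 in total.

10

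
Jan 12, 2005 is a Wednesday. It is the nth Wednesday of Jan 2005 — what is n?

2nd

Day 12 falls in week ⌈12/7⌉ of the month.
Days 1–7 hold the 1st Wednesday, 8–14 the 2nd, 15–21 the 3rd, 22–28 the 4th, 29–31 the 5th.
12 is in the range for the 2nd.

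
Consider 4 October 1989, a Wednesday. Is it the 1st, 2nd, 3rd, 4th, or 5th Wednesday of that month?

Day 4 falls in week ⌈4/7⌉ of the month.
Days 1–7 hold the 1st Wednesday, 8–14 the 2nd, 15–21 the 3rd, 22–28 the 4th, 29–31 the 5th.
4 is in the range for the 1st.

1st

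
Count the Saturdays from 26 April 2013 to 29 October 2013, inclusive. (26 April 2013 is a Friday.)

26 April 2013 is a Friday; the first Saturday on or after it is 27 April 2013 (1 day later).
From 27 April 2013 to 29 October 2013: 3 + 31 + 30 + 31 + 31 + 30 + 29 = 185 days (rest of April, May, June, July, August, September, October).
185 ÷ 7 = 26 full weeks with remainder 3, so 26 more Saturdays after the first → 27.

27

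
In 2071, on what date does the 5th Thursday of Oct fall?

Oct 29, 2071

The first Thursday of Oct 2071 is Oct 1.
The 5th Thursday is 4 weeks later: 1 + 28 = 29.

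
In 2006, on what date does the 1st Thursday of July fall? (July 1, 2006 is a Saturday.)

6 July 2006

July 2006 begins on a Saturday, so the first Thursday is July 6 (5 days later).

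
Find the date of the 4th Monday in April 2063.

23 April 2063

The first Monday of April 2063 is April 2.
The 4th Monday is 3 weeks later: 2 + 21 = 23.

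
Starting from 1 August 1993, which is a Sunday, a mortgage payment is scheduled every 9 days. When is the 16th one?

The 16th occurrence is 15 intervals after the first: 15 × 9 = 135 days after 1 August 1993.
August has 31 days — 30 days to the end of August leaves 105.
September has 30 days (75 left).
October has 31 days (44 left).
November has 30 days (14 left).
14 days into December → 14 December 1993.

14 December 1993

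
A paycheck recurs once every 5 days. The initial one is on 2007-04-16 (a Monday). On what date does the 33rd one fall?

2007-09-23

The 33rd occurrence is 32 intervals after the first: 32 × 5 = 160 days after 2007-04-16.
April has 30 days — 14 days to the end of April leaves 146.
May has 31 days (115 left).
June has 30 days (85 left).
July has 31 days (54 left).
August has 31 days (23 left).
23 days into September → 2007-09-23.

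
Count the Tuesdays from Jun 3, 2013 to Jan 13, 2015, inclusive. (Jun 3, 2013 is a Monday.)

Jun 3, 2013 is a Monday; the first Tuesday on or after it is Jun 4, 2013 (1 day later).
From Jun 4, 2013 to Jan 13, 2015: 210 + 365 + 13 = 588 days (rest of 2013, 2014, to Jan 13, 2015 in 2015).
588 ÷ 7 = 84 full weeks with remainder 0, so 84 more Tuesdays after the first → 85.

85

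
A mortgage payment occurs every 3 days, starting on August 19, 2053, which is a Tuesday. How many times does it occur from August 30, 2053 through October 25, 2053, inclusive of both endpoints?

Occurrences land 3·i days after August 19, 2053 for i = 0, 1, 2, …
August 30, 2053 is 11 days after the start; 11 ÷ 3 = 3 remainder 2; since the remainder is 2, round up to i = 4. First occurrence in the window: #5 on August 31, 2053 (4×3 = 12 days in).
October 25, 2053 is 67 days after the start; 67 ÷ 3 = 22 remainder 1. Last occurrence in the window: #23 on October 24, 2053.
Occurrences #5 through #23: 19 in total.

19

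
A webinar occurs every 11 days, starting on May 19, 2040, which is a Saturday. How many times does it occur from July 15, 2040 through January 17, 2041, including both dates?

17

Occurrences land 11·i days after May 19, 2040 for i = 0, 1, 2, …
July 15, 2040 is 57 days after the start; 57 ÷ 11 = 5 remainder 2; since the remainder is 2, round up to i = 6. First occurrence in the window: #7 on July 24, 2040 (6×11 = 66 days in).
January 17, 2041 is 243 days after the start; 243 ÷ 11 = 22 remainder 1. Last occurrence in the window: #23 on January 16, 2041.
Occurrences #7 through #23: 17 in total.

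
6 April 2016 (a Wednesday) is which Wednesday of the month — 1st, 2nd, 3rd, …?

1st

Day 6 falls in week ⌈6/7⌉ of the month.
Days 1–7 hold the 1st Wednesday, 8–14 the 2nd, 15–21 the 3rd, 22–28 the 4th, 29–31 the 5th.
6 is in the range for the 1st.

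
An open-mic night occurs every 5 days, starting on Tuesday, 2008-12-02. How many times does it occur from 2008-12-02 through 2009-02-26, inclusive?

18

Occurrences land 5·i days after 2008-12-02 for i = 0, 1, 2, …
The window opens on the start date, so the first occurrence inside is #1 on 2008-12-02.
2009-02-26 is 86 days after the start; 86 ÷ 5 = 17 remainder 1. Last occurrence in the window: #18 on 2009-02-25.
Occurrences #1 through #18: 18 in total.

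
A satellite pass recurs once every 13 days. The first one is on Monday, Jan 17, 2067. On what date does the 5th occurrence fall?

Mar 10, 2067

The 5th occurrence is 4 intervals after the first: 4 × 13 = 52 days after Jan 17, 2067.
Jan has 31 days — 14 days to the end of Jan leaves 38.
Feb has 28 days (10 left).
10 days into Mar → Mar 10, 2067.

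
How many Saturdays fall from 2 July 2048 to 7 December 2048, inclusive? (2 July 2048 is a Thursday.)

2 July 2048 is a Thursday; the first Saturday on or after it is 4 July 2048 (2 days later).
From 4 July 2048 to 7 December 2048: 27 + 31 + 30 + 31 + 30 + 7 = 156 days (rest of July, August, September, October, November, December).
156 ÷ 7 = 22 full weeks with remainder 2, so 22 more Saturdays after the first → 23.

23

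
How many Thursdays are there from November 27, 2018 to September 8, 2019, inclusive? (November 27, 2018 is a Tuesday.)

41

November 27, 2018 is a Tuesday; the first Thursday on or after it is November 29, 2018 (2 days later).
From November 29, 2018 to September 8, 2019: 1 + 31 + 31 + 28 + 31 + 30 + 31 + 30 + 31 + 31 + 8 = 283 days (rest of November, December, January, February, March, April, May, June, July, August, September).
283 ÷ 7 = 40 full weeks with remainder 3, so 40 more Thursdays after the first → 41.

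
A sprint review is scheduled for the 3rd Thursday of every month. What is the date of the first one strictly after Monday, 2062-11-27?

2062-12-21

November 2062 starts on a Wednesday; its first Thursday is the 2nd, so the 3rd Thursday is the 16th — 2062-11-16.
That is not after 2062-11-27, so look at December 2062.
December 2062 starts on a Friday; its first Thursday is the 7th, so the 3rd Thursday is the 21st — 2062-12-21.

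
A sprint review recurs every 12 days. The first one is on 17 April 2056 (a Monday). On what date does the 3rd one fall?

11 May 2056

The 3rd occurrence is 2 intervals after the first: 2 × 12 = 24 days after 17 April 2056.
April has 30 days — 13 days to the end of April leaves 11.
11 days into May → 11 May 2056.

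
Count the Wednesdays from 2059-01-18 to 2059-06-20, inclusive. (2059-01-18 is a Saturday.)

22

2059-01-18 is a Saturday; the first Wednesday on or after it is 2059-01-22 (4 days later).
From 2059-01-22 to 2059-06-20: 9 + 28 + 31 + 30 + 31 + 20 = 149 days (rest of January, February, March, April, May, June).
149 ÷ 7 = 21 full weeks with remainder 2, so 21 more Wednesdays after the first → 22.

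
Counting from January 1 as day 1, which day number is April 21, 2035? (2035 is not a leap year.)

111

Days in months before April: 31 + 28 + 31 = 90.
Plus 21 days into April → day 111.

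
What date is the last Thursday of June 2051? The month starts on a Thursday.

June 2051 begins on a Thursday, so the first Thursday is June 1.
June 2051 has 30 days. Adding weeks: 1, 8, 15, 22, 29 — the last one ≤ 30 is the 29th.

2051-06-29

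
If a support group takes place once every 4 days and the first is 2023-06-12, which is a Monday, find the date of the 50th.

The 50th occurrence is 49 intervals after the first: 49 × 4 = 196 days after 2023-06-12.
June has 30 days — 18 days to the end of June leaves 178.
July has 31 days (147 left).
August has 31 days (116 left).
September has 30 days (86 left).
October has 31 days (55 left).
November has 30 days (25 left).
25 days into December → 2023-12-25.

2023-12-25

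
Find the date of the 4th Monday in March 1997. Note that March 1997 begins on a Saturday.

24 March 1997

March 1997 begins on a Saturday, so the first Monday is March 3 (2 days later).
The 4th Monday is 3 weeks later: 3 + 21 = 24.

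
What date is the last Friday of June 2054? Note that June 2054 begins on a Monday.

June 2054 begins on a Monday, so the first Friday is June 5 (4 days later).
June 2054 has 30 days. Adding weeks: 5, 12, 19, 26 — the last one ≤ 30 is the 26th.

26 June 2054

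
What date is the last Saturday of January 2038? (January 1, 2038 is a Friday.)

30 January 2038

January 2038 begins on a Friday, so the first Saturday is January 2 (1 day later).
January 2038 has 31 days. Adding weeks: 2, 9, 16, 23, 30 — the last one ≤ 31 is the 30th.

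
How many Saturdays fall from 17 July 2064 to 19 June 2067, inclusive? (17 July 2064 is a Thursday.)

17 July 2064 is a Thursday; the first Saturday on or after it is 19 July 2064 (2 days later).
From 19 July 2064 to 19 June 2067: 165 + 365 + 365 + 170 = 1065 days (rest of 2064, 2065, 2066, to 19 June 2067 in 2067).
1065 ÷ 7 = 152 full weeks with remainder 1, so 152 more Saturdays after the first → 153.

153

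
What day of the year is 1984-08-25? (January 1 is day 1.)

238

Days in months before August: 31 + 29 + 31 + 30 + 31 + 30 + 31 = 213.
Plus 25 days into August → day 238.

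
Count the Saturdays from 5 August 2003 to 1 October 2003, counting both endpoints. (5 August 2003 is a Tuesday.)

5 August 2003 is a Tuesday; the first Saturday on or after it is 9 August 2003 (4 days later).
From 9 August 2003 to 1 October 2003: 22 + 30 + 1 = 53 days (rest of August, September, October).
53 ÷ 7 = 7 full weeks with remainder 4, so 7 more Saturdays after the first → 8.

8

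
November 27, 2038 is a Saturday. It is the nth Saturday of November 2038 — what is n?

Day 27 falls in week ⌈27/7⌉ of the month.
Days 1–7 hold the 1st Saturday, 8–14 the 2nd, 15–21 the 3rd, 22–28 the 4th, 29–31 the 5th.
27 is in the range for the 4th.

4th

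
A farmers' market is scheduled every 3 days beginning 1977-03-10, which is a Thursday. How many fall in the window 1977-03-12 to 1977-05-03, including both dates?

Occurrences land 3·i days after 1977-03-10 for i = 0, 1, 2, …
1977-03-12 is 2 days after the start; 2 ÷ 3 = 0 remainder 2; since the remainder is 2, round up to i = 1. First occurrence in the window: #2 on 1977-03-13 (1×3 = 3 days in).
1977-05-03 is 54 days after the start; 54 ÷ 3 = 18 remainder 0. Last occurrence in the window: #19 on 1977-05-03.
Occurrences #2 through #19: 18 in total.

18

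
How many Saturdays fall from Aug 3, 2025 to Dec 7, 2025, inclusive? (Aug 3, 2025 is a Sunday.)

Aug 3, 2025 is a Sunday; the first Saturday on or after it is Aug 9, 2025 (6 days later).
From Aug 9, 2025 to Dec 7, 2025: 22 + 30 + 31 + 30 + 7 = 120 days (rest of Aug, Sep, Oct, Nov, Dec).
120 ÷ 7 = 17 full weeks with remainder 1, so 17 more Saturdays after the first → 18.

18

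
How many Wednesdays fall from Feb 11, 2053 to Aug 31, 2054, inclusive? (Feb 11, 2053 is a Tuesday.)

81

Feb 11, 2053 is a Tuesday; the first Wednesday on or after it is Feb 12, 2053 (1 day later).
From Feb 12, 2053 to Aug 31, 2054: 322 + 243 = 565 days (rest of 2053, to Aug 31, 2054 in 2054).
565 ÷ 7 = 80 full weeks with remainder 5, so 80 more Wednesdays after the first → 81.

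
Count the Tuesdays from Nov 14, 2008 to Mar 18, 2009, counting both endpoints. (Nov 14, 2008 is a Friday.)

18

Nov 14, 2008 is a Friday; the first Tuesday on or after it is Nov 18, 2008 (4 days later).
From Nov 18, 2008 to Mar 18, 2009: 12 + 31 + 31 + 28 + 18 = 120 days (rest of Nov, Dec, Jan, Feb, Mar).
120 ÷ 7 = 17 full weeks with remainder 1, so 17 more Tuesdays after the first → 18.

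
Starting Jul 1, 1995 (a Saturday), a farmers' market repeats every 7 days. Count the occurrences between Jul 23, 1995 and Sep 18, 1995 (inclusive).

8

Occurrences land 7·i days after Jul 1, 1995 for i = 0, 1, 2, …
Jul 23, 1995 is 22 days after the start; 22 ÷ 7 = 3 remainder 1; since the remainder is 1, round up to i = 4. First occurrence in the window: #5 on Jul 29, 1995 (4×7 = 28 days in).
Sep 18, 1995 is 79 days after the start; 79 ÷ 7 = 11 remainder 2. Last occurrence in the window: #12 on Sep 16, 1995.
Occurrences #5 through #12: 8 in total.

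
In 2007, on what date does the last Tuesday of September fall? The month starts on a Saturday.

2007-09-25

September 2007 begins on a Saturday, so the first Tuesday is September 4 (3 days later).
September 2007 has 30 days. Adding weeks: 4, 11, 18, 25 — the last one ≤ 30 is the 25th.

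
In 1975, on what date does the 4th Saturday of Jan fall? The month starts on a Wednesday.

Jan 1975 begins on a Wednesday, so the first Saturday is Jan 4 (3 days later).
The 4th Saturday is 3 weeks later: 4 + 21 = 25.

Jan 25, 1975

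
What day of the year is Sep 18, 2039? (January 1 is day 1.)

261

Days in months before Sep: 31 + 28 + 31 + 30 + 31 + 30 + 31 + 31 = 243.
Plus 18 days into Sep → day 261.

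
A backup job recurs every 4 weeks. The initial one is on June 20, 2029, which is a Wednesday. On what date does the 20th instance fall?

The 20th occurrence is 19 intervals after the first: 19 × 28 = 532 days after June 20, 2029.
June has 30 days — 10 days to the end of June leaves 522.
From end of June to end of 2029 is 184 days (338 left).
January has 31 days (307 left).
February has 28 days (279 left).
March has 31 days (248 left).
April has 30 days (218 left).
May has 31 days (187 left).
June has 30 days (157 left).
July has 31 days (126 left).
August has 31 days (95 left).
September has 30 days (65 left).
October has 31 days (34 left).
November has 30 days (4 left).
4 days into December → December 4, 2030.

December 4, 2030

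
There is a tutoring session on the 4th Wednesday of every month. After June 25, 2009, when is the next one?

July 22, 2009

June 2009 starts on a Monday; its first Wednesday is the 3rd, so the 4th Wednesday is the 24th — June 24, 2009.
That is not after June 25, 2009, so look at July 2009.
July 2009 starts on a Wednesday; its first Wednesday is the 1st, so the 4th Wednesday is the 22nd — July 22, 2009.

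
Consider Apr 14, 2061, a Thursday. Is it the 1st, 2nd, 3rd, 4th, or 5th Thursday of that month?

2nd

Day 14 falls in week ⌈14/7⌉ of the month.
Days 1–7 hold the 1st Thursday, 8–14 the 2nd, 15–21 the 3rd, 22–28 the 4th, 29–31 the 5th.
14 is in the range for the 2nd.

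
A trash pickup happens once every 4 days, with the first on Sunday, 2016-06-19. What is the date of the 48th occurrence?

The 48th occurrence is 47 intervals after the first: 47 × 4 = 188 days after 2016-06-19.
June has 30 days — 11 days to the end of June leaves 177.
July has 31 days (146 left).
August has 31 days (115 left).
September has 30 days (85 left).
October has 31 days (54 left).
November has 30 days (24 left).
24 days into December → 2016-12-24.

2016-12-24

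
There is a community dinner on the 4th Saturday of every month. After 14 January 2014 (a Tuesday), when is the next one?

25 January 2014

January 2014 starts on a Wednesday; its first Saturday is the 4th, so the 4th Saturday is the 25th — 25 January 2014.
25 January 2014 is after 14 January 2014, so that is the next one.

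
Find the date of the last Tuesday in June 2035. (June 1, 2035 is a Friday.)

June 2035 begins on a Friday, so the first Tuesday is June 5 (4 days later).
June 2035 has 30 days. Adding weeks: 5, 12, 19, 26 — the last one ≤ 30 is the 26th.

2035-06-26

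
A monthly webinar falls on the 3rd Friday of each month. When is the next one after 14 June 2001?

15 June 2001

June 2001 starts on a Friday; its first Friday is the 1st, so the 3rd Friday is the 15th — 15 June 2001.
15 June 2001 is after 14 June 2001, so that is the next one.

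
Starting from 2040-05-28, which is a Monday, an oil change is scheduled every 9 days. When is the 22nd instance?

2040-12-03

The 22nd occurrence is 21 intervals after the first: 21 × 9 = 189 days after 2040-05-28.
May has 31 days — 3 days to the end of May leaves 186.
June has 30 days (156 left).
July has 31 days (125 left).
August has 31 days (94 left).
September has 30 days (64 left).
October has 31 days (33 left).
November has 30 days (3 left).
3 days into December → 2040-12-03.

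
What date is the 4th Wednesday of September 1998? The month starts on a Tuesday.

September 1998 begins on a Tuesday, so the first Wednesday is September 2 (1 day later).
The 4th Wednesday is 3 weeks later: 2 + 21 = 23.

23 September 1998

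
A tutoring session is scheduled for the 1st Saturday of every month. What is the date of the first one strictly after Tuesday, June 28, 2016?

July 2, 2016

June 2016 starts on a Wednesday, so its 1st Saturday is June 4, 2016 (3 days in).
That is not after June 28, 2016, so look at July 2016.
July 2016 starts on a Friday, so its 1st Saturday is July 2, 2016 (1 day in).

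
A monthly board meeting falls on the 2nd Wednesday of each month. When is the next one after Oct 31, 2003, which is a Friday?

Oct 2003 starts on a Wednesday; its first Wednesday is the 1st, so the 2nd Wednesday is the 8th — Oct 8, 2003.
That is not after Oct 31, 2003, so look at Nov 2003.
Nov 2003 starts on a Saturday; its first Wednesday is the 5th, so the 2nd Wednesday is the 12th — Nov 12, 2003.

Nov 12, 2003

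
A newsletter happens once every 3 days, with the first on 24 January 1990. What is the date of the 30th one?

21 April 1990

The 30th occurrence is 29 intervals after the first: 29 × 3 = 87 days after 24 January 1990.
January has 31 days — 7 days to the end of January leaves 80.
February has 28 days (52 left).
March has 31 days (21 left).
21 days into April → 21 April 1990.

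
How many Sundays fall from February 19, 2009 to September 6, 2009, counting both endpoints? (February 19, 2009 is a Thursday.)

February 19, 2009 is a Thursday; the first Sunday on or after it is February 22, 2009 (3 days later).
From February 22, 2009 to September 6, 2009: 6 + 31 + 30 + 31 + 30 + 31 + 31 + 6 = 196 days (rest of February, March, April, May, June, July, August, September).
196 ÷ 7 = 28 full weeks with remainder 0, so 28 more Sundays after the first → 29.

29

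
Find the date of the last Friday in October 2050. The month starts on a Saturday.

2050-10-28

October 2050 begins on a Saturday, so the first Friday is October 7 (6 days later).
October 2050 has 31 days. Adding weeks: 7, 14, 21, 28 — the last one ≤ 31 is the 28th.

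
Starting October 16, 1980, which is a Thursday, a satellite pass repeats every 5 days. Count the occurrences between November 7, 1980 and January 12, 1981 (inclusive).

13

Occurrences land 5·i days after October 16, 1980 for i = 0, 1, 2, …
November 7, 1980 is 22 days after the start; 22 ÷ 5 = 4 remainder 2; since the remainder is 2, round up to i = 5. First occurrence in the window: #6 on November 10, 1980 (5×5 = 25 days in).
January 12, 1981 is 88 days after the start; 88 ÷ 5 = 17 remainder 3. Last occurrence in the window: #18 on January 9, 1981.
Occurrences #6 through #18: 13 in total.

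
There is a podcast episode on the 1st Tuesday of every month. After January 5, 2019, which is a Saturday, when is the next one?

February 5, 2019

January 2019 starts on a Tuesday, so its 1st Tuesday is January 1, 2019.
That is not after January 5, 2019, so look at February 2019.
February 2019 starts on a Friday, so its 1st Tuesday is February 5, 2019 (4 days in).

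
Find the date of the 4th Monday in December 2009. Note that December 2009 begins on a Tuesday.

December 28, 2009

December 2009 begins on a Tuesday, so the first Monday is December 7 (6 days later).
The 4th Monday is 3 weeks later: 7 + 21 = 28.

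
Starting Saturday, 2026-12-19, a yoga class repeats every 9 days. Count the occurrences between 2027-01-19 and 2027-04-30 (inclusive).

11

Occurrences land 9·i days after 2026-12-19 for i = 0, 1, 2, …
2027-01-19 is 31 days after the start; 31 ÷ 9 = 3 remainder 4; since the remainder is 4, round up to i = 4. First occurrence in the window: #5 on 2027-01-24 (4×9 = 36 days in).
2027-04-30 is 132 days after the start; 132 ÷ 9 = 14 remainder 6. Last occurrence in the window: #15 on 2027-04-24.
Occurrences #5 through #15: 11 in total.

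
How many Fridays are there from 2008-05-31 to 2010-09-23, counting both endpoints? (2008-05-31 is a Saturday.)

120

2008-05-31 is a Saturday; the first Friday on or after it is 2008-06-06 (6 days later).
From 2008-06-06 to 2010-09-23: 208 + 365 + 266 = 839 days (rest of 2008, 2009, to 2010-09-23 in 2010).
839 ÷ 7 = 119 full weeks with remainder 6, so 119 more Fridays after the first → 120.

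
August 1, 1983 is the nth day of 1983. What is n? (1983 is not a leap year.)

Days in months before August: 31 + 28 + 31 + 30 + 31 + 30 + 31 = 212.
Plus 1 day into August → day 213.

213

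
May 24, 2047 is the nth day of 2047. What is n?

144

Days in months before May: 31 + 28 + 31 + 30 = 120.
Plus 24 days into May → day 144.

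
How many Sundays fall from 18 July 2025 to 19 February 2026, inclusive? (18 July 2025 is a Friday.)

31

18 July 2025 is a Friday; the first Sunday on or after it is 20 July 2025 (2 days later).
From 20 July 2025 to 19 February 2026: 11 + 31 + 30 + 31 + 30 + 31 + 31 + 19 = 214 days (rest of July, August, September, October, November, December, January, February).
214 ÷ 7 = 30 full weeks with remainder 4, so 30 more Sundays after the first → 31.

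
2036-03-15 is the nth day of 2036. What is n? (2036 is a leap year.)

75

Days in months before March: 31 + 29 = 60.
Plus 15 days into March → day 75.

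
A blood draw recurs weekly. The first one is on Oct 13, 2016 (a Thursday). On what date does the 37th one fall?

Jun 22, 2017

The 37th occurrence is 36 intervals after the first: 36 × 7 = 252 days after Oct 13, 2016.
Oct has 31 days — 18 days to the end of Oct leaves 234.
Nov has 30 days (204 left).
Dec has 31 days (173 left).
Jan has 31 days (142 left).
Feb has 28 days (114 left).
Mar has 31 days (83 left).
Apr has 30 days (53 left).
May has 31 days (22 left).
22 days into Jun → Jun 22, 2017.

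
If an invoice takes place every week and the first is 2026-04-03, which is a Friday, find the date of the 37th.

2026-12-11

The 37th occurrence is 36 intervals after the first: 36 × 7 = 252 days after 2026-04-03.
April has 30 days — 27 days to the end of April leaves 225.
May has 31 days (194 left).
June has 30 days (164 left).
July has 31 days (133 left).
August has 31 days (102 left).
September has 30 days (72 left).
October has 31 days (41 left).
November has 30 days (11 left).
11 days into December → 2026-12-11.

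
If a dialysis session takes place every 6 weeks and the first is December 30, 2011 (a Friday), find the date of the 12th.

April 5, 2013

The 12th occurrence is 11 intervals after the first: 11 × 42 = 462 days after December 30, 2011.
December has 31 days — 1 day to the end of December leaves 461.
2012 has 366 days (95 left).
January has 31 days (64 left).
February has 28 days (36 left).
March has 31 days (5 left).
5 days into April → April 5, 2013.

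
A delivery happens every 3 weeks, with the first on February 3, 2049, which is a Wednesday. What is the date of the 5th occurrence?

April 28, 2049

The 5th occurrence is 4 intervals after the first: 4 × 21 = 84 days after February 3, 2049.
February has 28 days — 25 days to the end of February leaves 59.
March has 31 days (28 left).
28 days into April → April 28, 2049.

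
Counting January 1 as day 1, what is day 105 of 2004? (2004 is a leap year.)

January has 31 days (105 − 31 = 74 remain).
February has 29 days (74 − 29 = 45 remain).
March has 31 days (45 − 31 = 14 remain).
14 into April → April 14.

2004-04-14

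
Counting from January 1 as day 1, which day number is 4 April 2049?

94

Days in months before April: 31 + 28 + 31 = 90.
Plus 4 days into April → day 94.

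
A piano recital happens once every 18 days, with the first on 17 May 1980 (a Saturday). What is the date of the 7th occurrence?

2 September 1980

The 7th occurrence is 6 intervals after the first: 6 × 18 = 108 days after 17 May 1980.
May has 31 days — 14 days to the end of May leaves 94.
June has 30 days (64 left).
July has 31 days (33 left).
August has 31 days (2 left).
2 days into September → 2 September 1980.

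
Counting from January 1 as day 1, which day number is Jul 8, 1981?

Days in months before Jul: 31 + 28 + 31 + 30 + 31 + 30 = 181.
Plus 8 days into Jul → day 189.

189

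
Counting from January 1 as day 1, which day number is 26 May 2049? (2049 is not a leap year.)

146

Days in months before May: 31 + 28 + 31 + 30 = 120.
Plus 26 days into May → day 146.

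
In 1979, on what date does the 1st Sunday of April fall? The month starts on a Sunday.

April 1979 begins on a Sunday, so the first Sunday is April 1.

April 1, 1979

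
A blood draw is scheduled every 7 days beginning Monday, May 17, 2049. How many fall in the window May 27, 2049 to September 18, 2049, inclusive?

Occurrences land 7·i days after May 17, 2049 for i = 0, 1, 2, …
May 27, 2049 is 10 days after the start; 10 ÷ 7 = 1 remainder 3; since the remainder is 3, round up to i = 2. First occurrence in the window: #3 on May 31, 2049 (2×7 = 14 days in).
September 18, 2049 is 124 days after the start; 124 ÷ 7 = 17 remainder 5. Last occurrence in the window: #18 on September 13, 2049.
Occurrences #3 through #18: 16 in total.

16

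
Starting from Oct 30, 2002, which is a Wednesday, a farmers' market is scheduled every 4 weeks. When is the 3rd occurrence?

The 3rd occurrence is 2 intervals after the first: 2 × 28 = 56 days after Oct 30, 2002.
Oct has 31 days — 1 day to the end of Oct leaves 55.
Nov has 30 days (25 left).
25 days into Dec → Dec 25, 2002.

Dec 25, 2002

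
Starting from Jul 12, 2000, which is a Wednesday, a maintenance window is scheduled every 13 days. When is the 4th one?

Aug 20, 2000

The 4th occurrence is 3 intervals after the first: 3 × 13 = 39 days after Jul 12, 2000.
Jul has 31 days — 19 days to the end of Jul leaves 20.
20 days into Aug → Aug 20, 2000.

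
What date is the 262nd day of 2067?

2067-09-19

January has 31 days (262 − 31 = 231 remain).
February has 28 days (231 − 28 = 203 remain).
March has 31 days (203 − 31 = 172 remain).
April has 30 days (172 − 30 = 142 remain).
May has 31 days (142 − 31 = 111 remain).
June has 30 days (111 − 30 = 81 remain).
July has 31 days (81 − 31 = 50 remain).
August has 31 days (50 − 31 = 19 remain).
19 into September → September 19.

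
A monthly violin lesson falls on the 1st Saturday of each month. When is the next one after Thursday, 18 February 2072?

February 2072 starts on a Monday, so its 1st Saturday is 6 February 2072 (5 days in).
That is not after 18 February 2072, so look at March 2072.
March 2072 starts on a Tuesday, so its 1st Saturday is 5 March 2072 (4 days in).

5 March 2072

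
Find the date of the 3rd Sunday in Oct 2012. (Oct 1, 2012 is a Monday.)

Oct 21, 2012

Oct 2012 begins on a Monday, so the first Sunday is Oct 7 (6 days later).
The 3rd Sunday is 2 weeks later: 7 + 14 = 21.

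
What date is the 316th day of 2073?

Nov 12, 2073

Jan has 31 days (316 − 31 = 285 remain).
Feb has 28 days (285 − 28 = 257 remain).
Mar has 31 days (257 − 31 = 226 remain).
Apr has 30 days (226 − 30 = 196 remain).
May has 31 days (196 − 31 = 165 remain).
Jun has 30 days (165 − 30 = 135 remain).
Jul has 31 days (135 − 31 = 104 remain).
Aug has 31 days (104 − 31 = 73 remain).
Sep has 30 days (73 − 30 = 43 remain).
Oct has 31 days (43 − 31 = 12 remain).
12 into Nov → Nov 12.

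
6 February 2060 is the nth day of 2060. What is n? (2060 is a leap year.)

Days in months before February: 31 = 31.
Plus 6 days into February → day 37.

37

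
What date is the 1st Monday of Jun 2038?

Jun 7, 2038

Jun 2038 begins on a Tuesday, so the first Monday is Jun 7 (6 days later).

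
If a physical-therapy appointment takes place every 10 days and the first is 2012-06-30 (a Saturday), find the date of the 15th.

The 15th occurrence is 14 intervals after the first: 14 × 10 = 140 days after 2012-06-30.
June has 30 days — 0 days to the end of June leaves 140.
July has 31 days (109 left).
August has 31 days (78 left).
September has 30 days (48 left).
October has 31 days (17 left).
17 days into November → 2012-11-17.

2012-11-17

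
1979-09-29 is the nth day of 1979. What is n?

Days in months before September: 31 + 28 + 31 + 30 + 31 + 30 + 31 + 31 = 243.
Plus 29 days into September → day 272.

272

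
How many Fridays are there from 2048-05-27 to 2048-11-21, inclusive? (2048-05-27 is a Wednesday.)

26

2048-05-27 is a Wednesday; the first Friday on or after it is 2048-05-29 (2 days later).
From 2048-05-29 to 2048-11-21: 2 + 30 + 31 + 31 + 30 + 31 + 21 = 176 days (rest of May, June, July, August, September, October, November).
176 ÷ 7 = 25 full weeks with remainder 1, so 25 more Fridays after the first → 26.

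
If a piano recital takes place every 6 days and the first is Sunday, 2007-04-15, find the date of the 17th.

The 17th occurrence is 16 intervals after the first: 16 × 6 = 96 days after 2007-04-15.
April has 30 days — 15 days to the end of April leaves 81.
May has 31 days (50 left).
June has 30 days (20 left).
20 days into July → 2007-07-20.

2007-07-20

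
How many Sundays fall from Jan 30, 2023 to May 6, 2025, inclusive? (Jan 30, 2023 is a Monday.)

118

Jan 30, 2023 is a Monday; the first Sunday on or after it is Feb 5, 2023 (6 days later).
From Feb 5, 2023 to May 6, 2025: 329 + 366 + 126 = 821 days (rest of 2023, 2024, to May 6, 2025 in 2025).
821 ÷ 7 = 117 full weeks with remainder 2, so 117 more Sundays after the first → 118.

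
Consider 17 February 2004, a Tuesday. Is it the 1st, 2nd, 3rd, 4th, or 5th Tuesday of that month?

Day 17 falls in week ⌈17/7⌉ of the month.
Days 1–7 hold the 1st Tuesday, 8–14 the 2nd, 15–21 the 3rd, 22–28 the 4th, 29–31 the 5th.
17 is in the range for the 3rd.

3rd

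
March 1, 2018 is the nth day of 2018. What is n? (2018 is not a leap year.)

Days in months before March: 31 + 28 = 59.
Plus 1 day into March → day 60.

60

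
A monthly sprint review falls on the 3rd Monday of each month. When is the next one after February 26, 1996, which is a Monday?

February 1996 starts on a Thursday; its first Monday is the 5th, so the 3rd Monday is the 19th — February 19, 1996.
That is not after February 26, 1996, so look at March 1996.
March 1996 starts on a Friday; its first Monday is the 4th, so the 3rd Monday is the 18th — March 18, 1996.

March 18, 1996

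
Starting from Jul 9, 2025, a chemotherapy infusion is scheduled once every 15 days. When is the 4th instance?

The 4th occurrence is 3 intervals after the first: 3 × 15 = 45 days after Jul 9, 2025.
Jul has 31 days — 22 days to the end of Jul leaves 23.
23 days into Aug → Aug 23, 2025.

Aug 23, 2025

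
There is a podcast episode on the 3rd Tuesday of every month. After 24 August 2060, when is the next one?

August 2060 starts on a Sunday; its first Tuesday is the 3rd, so the 3rd Tuesday is the 17th — 17 August 2060.
That is not after 24 August 2060, so look at September 2060.
September 2060 starts on a Wednesday; its first Tuesday is the 7th, so the 3rd Tuesday is the 21st — 21 September 2060.

21 September 2060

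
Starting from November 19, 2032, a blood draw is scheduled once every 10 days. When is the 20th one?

May 28, 2033

The 20th occurrence is 19 intervals after the first: 19 × 10 = 190 days after November 19, 2032.
November has 30 days — 11 days to the end of November leaves 179.
December has 31 days (148 left).
January has 31 days (117 left).
February has 28 days (89 left).
March has 31 days (58 left).
April has 30 days (28 left).
28 days into May → May 28, 2033.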